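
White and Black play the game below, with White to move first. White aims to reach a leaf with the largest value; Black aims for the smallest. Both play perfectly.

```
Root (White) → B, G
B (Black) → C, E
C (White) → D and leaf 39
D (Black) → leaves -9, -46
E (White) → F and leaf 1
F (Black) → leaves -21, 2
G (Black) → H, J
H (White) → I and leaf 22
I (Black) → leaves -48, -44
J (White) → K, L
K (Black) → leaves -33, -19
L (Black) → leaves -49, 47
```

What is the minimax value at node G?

I: min(-48, -44) = -48
H: max(-48, 22) = 22
K: min(-33, -19) = -33
L: min(-49, 47) = -49
J: max(-33, -49) = -33
G: min(22, -33) = -33

-33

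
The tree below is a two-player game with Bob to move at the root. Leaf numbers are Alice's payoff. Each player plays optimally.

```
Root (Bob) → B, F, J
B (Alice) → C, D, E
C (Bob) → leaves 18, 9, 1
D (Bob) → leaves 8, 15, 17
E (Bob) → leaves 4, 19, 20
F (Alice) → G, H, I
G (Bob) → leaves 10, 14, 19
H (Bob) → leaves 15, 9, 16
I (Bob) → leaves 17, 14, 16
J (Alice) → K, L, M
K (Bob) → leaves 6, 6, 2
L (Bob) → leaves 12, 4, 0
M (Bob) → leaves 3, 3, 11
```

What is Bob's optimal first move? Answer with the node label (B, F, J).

C (Bob): min(18, 9, 1) = 1
D (Bob): min(8, 15, 17) = 8
E (Bob): min(4, 19, 20) = 4
B (Alice): max(1, 8, 4) = 8
G (Bob): min(10, 14, 19) = 10
H (Bob): min(15, 9, 16) = 9
I (Bob): min(17, 14, 16) = 14
F (Alice): max(10, 9, 14) = 14
K (Bob): min(6, 6, 2) = 2
L (Bob): min(12, 4, 0) = 0
M (Bob): min(3, 3, 11) = 3
J (Alice): max(2, 0, 3) = 3
Root (Bob): min(8, 14, 3) = 3
Bob picks the child with the lowest value: J (value 3).

J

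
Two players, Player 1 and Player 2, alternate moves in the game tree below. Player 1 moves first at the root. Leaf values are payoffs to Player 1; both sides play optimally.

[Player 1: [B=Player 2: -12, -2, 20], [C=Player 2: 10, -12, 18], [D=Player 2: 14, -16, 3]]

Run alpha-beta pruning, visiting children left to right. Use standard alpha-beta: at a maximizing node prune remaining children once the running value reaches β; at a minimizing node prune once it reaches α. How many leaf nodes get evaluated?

7

B [α=-∞,β=+∞]: v=-12
C [α=-12,β=+∞]: v=-12 after child 2 ≤ α → α-cutoff, skip 1
D [α=-12,β=+∞]: v=-16 after child 2 ≤ α → α-cutoff, skip 1
Root [α=-∞,β=+∞]: v=-12
Leaves evaluated: 7 of 9.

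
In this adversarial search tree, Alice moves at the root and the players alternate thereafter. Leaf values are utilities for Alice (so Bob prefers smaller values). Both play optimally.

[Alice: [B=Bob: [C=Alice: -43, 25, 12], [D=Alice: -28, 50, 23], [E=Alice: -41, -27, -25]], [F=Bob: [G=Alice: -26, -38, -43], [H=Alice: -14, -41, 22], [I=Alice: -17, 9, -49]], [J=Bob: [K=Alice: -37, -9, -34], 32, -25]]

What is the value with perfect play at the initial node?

C (Alice): max(-43, 25, 12) = 25
D (Alice): max(-28, 50, 23) = 50
E (Alice): max(-41, -27, -25) = -25
B (Bob): min(25, 50, -25) = -25
G (Alice): max(-26, -38, -43) = -26
H (Alice): max(-14, -41, 22) = 22
I (Alice): max(-17, 9, -49) = 9
F (Bob): min(-26, 22, 9) = -26
K (Alice): max(-37, -9, -34) = -9
J (Bob): min(-9, 32, -25) = -25
Root (Alice): max(-25, -26, -25) = -25

-25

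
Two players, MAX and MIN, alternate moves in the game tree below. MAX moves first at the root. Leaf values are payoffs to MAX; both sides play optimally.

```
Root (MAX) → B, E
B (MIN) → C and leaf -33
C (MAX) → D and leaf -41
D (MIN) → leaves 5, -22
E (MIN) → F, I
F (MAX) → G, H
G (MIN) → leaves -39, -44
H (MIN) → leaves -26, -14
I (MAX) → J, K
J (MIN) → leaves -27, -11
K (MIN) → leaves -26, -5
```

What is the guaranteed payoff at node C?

-22

D: min(5, -22) = -22
C: max(-22, -41) = -22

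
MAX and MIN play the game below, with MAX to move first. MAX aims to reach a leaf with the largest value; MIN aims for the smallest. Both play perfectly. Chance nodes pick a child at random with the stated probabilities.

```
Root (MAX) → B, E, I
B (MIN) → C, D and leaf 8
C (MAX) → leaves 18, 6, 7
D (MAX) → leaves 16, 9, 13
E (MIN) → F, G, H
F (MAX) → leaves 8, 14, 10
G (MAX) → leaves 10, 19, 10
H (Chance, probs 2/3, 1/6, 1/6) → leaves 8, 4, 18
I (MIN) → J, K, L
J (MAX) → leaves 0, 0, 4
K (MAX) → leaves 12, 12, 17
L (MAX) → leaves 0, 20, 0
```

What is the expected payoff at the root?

C (MAX): max(18, 6, 7) = 18
D (MAX): max(16, 9, 13) = 16
B (MIN): min(18, 16, 8) = 8
F (MAX): max(8, 14, 10) = 14
G (MAX): max(10, 19, 10) = 19
H (Chance): 2/3·8 + 1/6·4 + 1/6·18 = 9
E (MIN): min(14, 19, 9) = 9
J (MAX): max(0, 0, 4) = 4
K (MAX): max(12, 12, 17) = 17
L (MAX): max(0, 20, 0) = 20
I (MIN): min(4, 17, 20) = 4
Root (MAX): max(8, 9, 4) = 9

9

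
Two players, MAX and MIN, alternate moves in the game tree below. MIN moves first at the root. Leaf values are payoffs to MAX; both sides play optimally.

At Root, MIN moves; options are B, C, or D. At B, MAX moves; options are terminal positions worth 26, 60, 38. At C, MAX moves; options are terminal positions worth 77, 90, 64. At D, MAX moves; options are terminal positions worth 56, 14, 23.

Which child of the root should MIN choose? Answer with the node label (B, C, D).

B (MAX): max(26, 60, 38) = 60
C (MAX): max(77, 90, 64) = 90
D (MAX): max(56, 14, 23) = 56
Root (MIN): min(60, 90, 56) = 56
MIN picks the child with the lowest value: D (value 56).

D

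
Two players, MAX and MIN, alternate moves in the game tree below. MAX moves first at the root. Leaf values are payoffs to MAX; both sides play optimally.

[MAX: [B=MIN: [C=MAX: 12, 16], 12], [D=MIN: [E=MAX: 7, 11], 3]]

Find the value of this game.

C (MAX): max(12, 16) = 16
B (MIN): min(16, 12) = 12
E (MAX): max(7, 11) = 11
D (MIN): min(11, 3) = 3
Root (MAX): max(12, 3) = 12

12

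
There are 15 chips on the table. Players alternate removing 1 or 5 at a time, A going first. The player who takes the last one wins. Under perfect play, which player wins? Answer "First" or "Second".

Mark each pile size as W (mover wins) or L (mover loses):
i:   0  1  2  3  4  5  6  7  8  9 10 11 12 13 14 15
     L  W  L  W  L  W  L  W  L  W  L  W  L  W  L  W
Position 15 is W, so the first player wins.

First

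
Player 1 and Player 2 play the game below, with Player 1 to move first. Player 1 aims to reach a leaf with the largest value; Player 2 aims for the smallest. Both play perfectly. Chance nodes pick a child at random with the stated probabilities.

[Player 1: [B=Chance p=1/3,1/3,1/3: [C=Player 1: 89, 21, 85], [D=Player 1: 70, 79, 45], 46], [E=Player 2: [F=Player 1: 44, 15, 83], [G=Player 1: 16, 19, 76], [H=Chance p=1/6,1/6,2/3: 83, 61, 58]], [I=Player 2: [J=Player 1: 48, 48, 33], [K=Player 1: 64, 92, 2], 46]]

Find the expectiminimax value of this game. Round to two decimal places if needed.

71.33

C (Player 1): max(89, 21, 85) = 89
D (Player 1): max(70, 79, 45) = 79
B (Chance): 1/3·89 + 1/3·79 + 1/3·46 = 71.33
F (Player 1): max(44, 15, 83) = 83
G (Player 1): max(16, 19, 76) = 76
H (Chance): 1/6·83 + 1/6·61 + 2/3·58 = 62.67
E (Player 2): min(83, 76, 62.67) = 62.67
J (Player 1): max(48, 48, 33) = 48
K (Player 1): max(64, 92, 2) = 92
I (Player 2): min(48, 92, 46) = 46
Root (Player 1): max(71.33, 62.67, 46) = 71.33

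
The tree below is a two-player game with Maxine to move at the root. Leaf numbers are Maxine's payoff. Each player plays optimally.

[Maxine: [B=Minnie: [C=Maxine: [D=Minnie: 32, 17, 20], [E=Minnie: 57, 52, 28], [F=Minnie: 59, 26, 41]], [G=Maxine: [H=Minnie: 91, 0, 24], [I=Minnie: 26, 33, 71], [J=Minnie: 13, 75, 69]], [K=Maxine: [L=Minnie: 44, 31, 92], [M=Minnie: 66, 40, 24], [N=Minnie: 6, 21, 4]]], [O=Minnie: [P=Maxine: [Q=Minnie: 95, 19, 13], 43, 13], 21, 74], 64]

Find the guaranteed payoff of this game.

D (Minnie): min(32, 17, 20) = 17
E (Minnie): min(57, 52, 28) = 28
F (Minnie): min(59, 26, 41) = 26
C (Maxine): max(17, 28, 26) = 28
H (Minnie): min(91, 0, 24) = 0
I (Minnie): min(26, 33, 71) = 26
J (Minnie): min(13, 75, 69) = 13
G (Maxine): max(0, 26, 13) = 26
L (Minnie): min(44, 31, 92) = 31
M (Minnie): min(66, 40, 24) = 24
N (Minnie): min(6, 21, 4) = 4
K (Maxine): max(31, 24, 4) = 31
B (Minnie): min(28, 26, 31) = 26
Q (Minnie): min(95, 19, 13) = 13
P (Maxine): max(13, 43, 13) = 43
O (Minnie): min(43, 21, 74) = 21
Root (Maxine): max(26, 21, 64) = 64

64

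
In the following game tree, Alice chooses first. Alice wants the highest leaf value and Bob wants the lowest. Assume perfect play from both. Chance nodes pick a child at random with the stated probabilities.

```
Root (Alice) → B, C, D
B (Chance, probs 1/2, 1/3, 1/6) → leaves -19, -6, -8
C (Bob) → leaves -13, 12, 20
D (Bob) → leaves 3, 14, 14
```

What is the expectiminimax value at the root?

3

B (Chance): 1/2·-19 + 1/3·-6 + 1/6·-8 = -12.83
C (Bob): min(-13, 12, 20) = -13
D (Bob): min(3, 14, 14) = 3
Root (Alice): max(-12.83, -13, 3) = 3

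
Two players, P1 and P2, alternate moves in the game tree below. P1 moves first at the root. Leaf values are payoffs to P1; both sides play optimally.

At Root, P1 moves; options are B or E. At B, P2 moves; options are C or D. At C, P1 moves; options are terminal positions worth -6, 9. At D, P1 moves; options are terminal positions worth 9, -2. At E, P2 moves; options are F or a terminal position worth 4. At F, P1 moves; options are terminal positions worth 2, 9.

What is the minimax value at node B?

C: max(-6, 9) = 9
D: max(9, -2) = 9
B: min(9, 9) = 9

9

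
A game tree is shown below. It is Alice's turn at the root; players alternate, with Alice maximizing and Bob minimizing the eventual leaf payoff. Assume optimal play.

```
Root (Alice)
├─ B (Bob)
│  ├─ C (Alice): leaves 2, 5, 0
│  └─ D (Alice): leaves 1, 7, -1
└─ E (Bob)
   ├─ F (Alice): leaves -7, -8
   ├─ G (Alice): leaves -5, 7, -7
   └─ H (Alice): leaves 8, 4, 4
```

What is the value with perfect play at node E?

F: max(-7, -8) = -7
G: max(-5, 7, -7) = 7
H: max(8, 4, 4) = 8
E: min(-7, 7, 8) = -7

-7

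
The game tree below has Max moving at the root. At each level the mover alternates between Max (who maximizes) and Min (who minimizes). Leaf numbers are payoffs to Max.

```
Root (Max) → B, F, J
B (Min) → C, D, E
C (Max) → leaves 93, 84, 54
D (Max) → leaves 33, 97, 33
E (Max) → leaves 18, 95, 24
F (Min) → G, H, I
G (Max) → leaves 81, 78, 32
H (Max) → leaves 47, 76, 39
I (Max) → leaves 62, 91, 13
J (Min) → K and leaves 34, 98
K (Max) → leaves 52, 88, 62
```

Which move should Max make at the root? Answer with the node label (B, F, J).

B

C (Max): max(93, 84, 54) = 93
D (Max): max(33, 97, 33) = 97
E (Max): max(18, 95, 24) = 95
B (Min): min(93, 97, 95) = 93
G (Max): max(81, 78, 32) = 81
H (Max): max(47, 76, 39) = 76
I (Max): max(62, 91, 13) = 91
F (Min): min(81, 76, 91) = 76
K (Max): max(52, 88, 62) = 88
J (Min): min(88, 34, 98) = 34
Root (Max): max(93, 76, 34) = 93
Max picks the child with the highest value: B (value 93).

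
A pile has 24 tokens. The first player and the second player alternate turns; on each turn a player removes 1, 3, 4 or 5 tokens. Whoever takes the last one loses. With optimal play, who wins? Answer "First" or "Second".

Mark each pile size as W (mover wins) or L (mover loses):
i:   0  1  2  3  4  5  6  7  8  9 10 11 12 13 14 15 16 17 18 19 20 21 22 23 24
     W  L  W  L  W  W  W  W  W  L  W  L  W  W  W  W  W  L  W  L  W  W  W  W  W
Position 24 is W, so the first player wins.

First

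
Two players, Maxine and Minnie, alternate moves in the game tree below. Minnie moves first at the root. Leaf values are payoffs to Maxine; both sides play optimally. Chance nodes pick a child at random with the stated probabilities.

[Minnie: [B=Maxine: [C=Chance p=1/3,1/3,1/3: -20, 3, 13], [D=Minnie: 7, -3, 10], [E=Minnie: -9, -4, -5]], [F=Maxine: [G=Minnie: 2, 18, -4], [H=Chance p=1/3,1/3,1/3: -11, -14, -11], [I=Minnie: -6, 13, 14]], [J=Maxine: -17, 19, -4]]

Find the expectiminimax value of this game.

-4

C (Chance): 1/3·-20 + 1/3·3 + 1/3·13 = -1.33
D (Minnie): min(7, -3, 10) = -3
E (Minnie): min(-9, -4, -5) = -9
B (Maxine): max(-1.33, -3, -9) = -1.33
G (Minnie): min(2, 18, -4) = -4
H (Chance): 1/3·-11 + 1/3·-14 + 1/3·-11 = -12
I (Minnie): min(-6, 13, 14) = -6
F (Maxine): max(-4, -12, -6) = -4
J (Maxine): max(-17, 19, -4) = 19
Root (Minnie): min(-1.33, -4, 19) = -4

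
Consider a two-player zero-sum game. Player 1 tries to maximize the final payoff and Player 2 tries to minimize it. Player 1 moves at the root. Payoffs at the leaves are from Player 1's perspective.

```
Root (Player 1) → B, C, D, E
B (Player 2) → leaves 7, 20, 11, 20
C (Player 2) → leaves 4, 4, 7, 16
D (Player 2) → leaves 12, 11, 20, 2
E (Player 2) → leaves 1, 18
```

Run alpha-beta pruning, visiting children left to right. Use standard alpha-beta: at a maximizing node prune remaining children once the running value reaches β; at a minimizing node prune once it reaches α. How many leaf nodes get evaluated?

10

B [α=-∞,β=+∞]: v=7
C [α=7,β=+∞]: v=4 after child 1 ≤ α → α-cutoff, skip 3
D [α=7,β=+∞]: v=2
E [α=7,β=+∞]: v=1 after child 1 ≤ α → α-cutoff, skip 1
Root [α=-∞,β=+∞]: v=7
Leaves evaluated: 10 of 14.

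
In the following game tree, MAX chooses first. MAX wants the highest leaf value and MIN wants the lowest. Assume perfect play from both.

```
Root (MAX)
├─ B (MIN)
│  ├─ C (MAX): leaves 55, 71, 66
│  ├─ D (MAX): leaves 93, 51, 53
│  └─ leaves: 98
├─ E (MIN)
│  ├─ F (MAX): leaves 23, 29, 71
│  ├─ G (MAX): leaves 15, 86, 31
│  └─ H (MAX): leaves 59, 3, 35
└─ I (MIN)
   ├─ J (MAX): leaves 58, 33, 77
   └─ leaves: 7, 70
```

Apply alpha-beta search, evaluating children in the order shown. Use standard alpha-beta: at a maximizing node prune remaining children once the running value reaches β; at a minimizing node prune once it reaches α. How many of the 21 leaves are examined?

12

C [α=-∞,β=+∞]: v=71
D [α=-∞,β=71]: v=93 after child 1 ≥ β → β-cutoff, skip 2
B [α=-∞,β=+∞]: v=71
F [α=71,β=+∞]: v=71
E [α=71,β=+∞]: v=71 after child 1 ≤ α → α-cutoff, skip 2
J [α=71,β=+∞]: v=77
I [α=71,β=+∞]: v=7 after child 2 ≤ α → α-cutoff, skip 1
Root [α=-∞,β=+∞]: v=71
Leaves evaluated: 12 of 21.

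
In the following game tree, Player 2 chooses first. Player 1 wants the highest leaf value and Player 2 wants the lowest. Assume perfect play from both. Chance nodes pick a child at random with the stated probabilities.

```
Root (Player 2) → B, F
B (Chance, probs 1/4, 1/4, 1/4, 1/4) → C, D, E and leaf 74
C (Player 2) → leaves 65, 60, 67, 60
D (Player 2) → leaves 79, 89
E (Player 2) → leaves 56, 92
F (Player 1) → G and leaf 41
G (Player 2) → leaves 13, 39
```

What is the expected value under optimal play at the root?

41

C (Player 2): min(65, 60, 67, 60) = 60
D (Player 2): min(79, 89) = 79
E (Player 2): min(56, 92) = 56
B (Chance): 1/4·60 + 1/4·79 + 1/4·56 + 1/4·74 = 67.25
G (Player 2): min(13, 39) = 13
F (Player 1): max(13, 41) = 41
Root (Player 2): min(67.25, 41) = 41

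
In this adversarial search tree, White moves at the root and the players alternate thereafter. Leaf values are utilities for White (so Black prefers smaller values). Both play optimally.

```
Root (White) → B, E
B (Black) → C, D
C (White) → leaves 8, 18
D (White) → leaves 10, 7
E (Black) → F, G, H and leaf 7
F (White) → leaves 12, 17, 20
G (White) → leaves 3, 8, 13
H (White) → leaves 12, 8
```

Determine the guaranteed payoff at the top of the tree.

C (White): max(8, 18) = 18
D (White): max(10, 7) = 10
B (Black): min(18, 10) = 10
F (White): max(12, 17, 20) = 20
G (White): max(3, 8, 13) = 13
H (White): max(12, 8) = 12
E (Black): min(20, 13, 12, 7) = 7
Root (White): max(10, 7) = 10

10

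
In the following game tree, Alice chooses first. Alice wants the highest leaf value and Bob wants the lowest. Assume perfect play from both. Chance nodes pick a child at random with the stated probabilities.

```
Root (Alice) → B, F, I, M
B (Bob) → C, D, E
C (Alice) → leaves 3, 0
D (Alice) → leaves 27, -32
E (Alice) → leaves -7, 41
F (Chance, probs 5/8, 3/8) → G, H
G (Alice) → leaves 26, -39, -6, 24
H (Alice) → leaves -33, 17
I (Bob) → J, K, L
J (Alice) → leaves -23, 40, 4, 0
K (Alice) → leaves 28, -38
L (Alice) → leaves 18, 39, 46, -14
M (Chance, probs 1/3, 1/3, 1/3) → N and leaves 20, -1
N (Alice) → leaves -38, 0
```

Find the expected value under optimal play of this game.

C (Alice): max(3, 0) = 3
D (Alice): max(27, -32) = 27
E (Alice): max(-7, 41) = 41
B (Bob): min(3, 27, 41) = 3
G (Alice): max(26, -39, -6, 24) = 26
H (Alice): max(-33, 17) = 17
F (Chance): 5/8·26 + 3/8·17 = 22.62
J (Alice): max(-23, 40, 4, 0) = 40
K (Alice): max(28, -38) = 28
L (Alice): max(18, 39, 46, -14) = 46
I (Bob): min(40, 28, 46) = 28
N (Alice): max(-38, 0) = 0
M (Chance): 1/3·0 + 1/3·20 + 1/3·-1 = 6.33
Root (Alice): max(3, 22.62, 28, 6.33) = 28

28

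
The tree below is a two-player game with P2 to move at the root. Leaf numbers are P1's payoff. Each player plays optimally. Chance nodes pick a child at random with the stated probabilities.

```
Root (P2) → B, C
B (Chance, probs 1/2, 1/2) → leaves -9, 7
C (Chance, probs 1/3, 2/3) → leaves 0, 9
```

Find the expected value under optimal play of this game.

-1

B (Chance): 1/2·-9 + 1/2·7 = -1
C (Chance): 1/3·0 + 2/3·9 = 6
Root (P2): min(-1, 6) = -1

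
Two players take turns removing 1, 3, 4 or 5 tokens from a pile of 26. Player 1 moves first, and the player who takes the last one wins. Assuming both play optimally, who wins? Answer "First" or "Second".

i:   0  1  2  3  4  5  6  7  8  9 10 11 12 13 14 15 16 17 18 19 20 21 22 23 24 25 26
     L  W  L  W  W  W  W  W  L  W  L  W  W  W  W  W  L  W  L  W  W  W  W  W  L  W  L
Position 26 is L, so the second player wins.

Second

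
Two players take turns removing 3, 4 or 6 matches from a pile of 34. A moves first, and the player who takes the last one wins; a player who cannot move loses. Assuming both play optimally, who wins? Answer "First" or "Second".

i:   0  1  2  3  4  5  6  7  8  9 10 11 12 13 14 15 16 17 18 19 20 21 22 23 24 25 26 27 28 29 30 31 32 33 34
     L  L  L  W  W  W  W  W  W  L  L  L  W  W  W  W  W  W  L  L  L  W  W  W  W  W  W  L  L  L  W  W  W  W  W
Position 34 is W, so the first player wins.

First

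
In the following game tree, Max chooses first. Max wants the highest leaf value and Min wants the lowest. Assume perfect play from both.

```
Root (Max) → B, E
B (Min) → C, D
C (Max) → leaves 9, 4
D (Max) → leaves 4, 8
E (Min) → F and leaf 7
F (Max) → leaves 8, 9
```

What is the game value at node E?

7

F: max(8, 9) = 9
E: min(9, 7) = 7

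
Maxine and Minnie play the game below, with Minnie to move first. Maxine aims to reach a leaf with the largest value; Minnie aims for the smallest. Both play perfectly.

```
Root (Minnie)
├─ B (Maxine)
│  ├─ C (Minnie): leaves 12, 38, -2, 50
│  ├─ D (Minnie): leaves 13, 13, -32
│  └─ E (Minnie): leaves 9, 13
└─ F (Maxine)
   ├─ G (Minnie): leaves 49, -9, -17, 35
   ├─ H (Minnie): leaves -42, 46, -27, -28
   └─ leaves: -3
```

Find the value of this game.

C (Minnie): min(12, 38, -2, 50) = -2
D (Minnie): min(13, 13, -32) = -32
E (Minnie): min(9, 13) = 9
B (Maxine): max(-2, -32, 9) = 9
G (Minnie): min(49, -9, -17, 35) = -17
H (Minnie): min(-42, 46, -27, -28) = -42
F (Maxine): max(-17, -42, -3) = -3
Root (Minnie): min(9, -3) = -3

-3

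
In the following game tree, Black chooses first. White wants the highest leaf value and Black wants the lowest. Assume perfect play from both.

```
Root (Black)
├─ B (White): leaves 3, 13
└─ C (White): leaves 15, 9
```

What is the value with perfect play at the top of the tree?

B (White): max(3, 13) = 13
C (White): max(15, 9) = 15
Root (Black): min(13, 15) = 13

13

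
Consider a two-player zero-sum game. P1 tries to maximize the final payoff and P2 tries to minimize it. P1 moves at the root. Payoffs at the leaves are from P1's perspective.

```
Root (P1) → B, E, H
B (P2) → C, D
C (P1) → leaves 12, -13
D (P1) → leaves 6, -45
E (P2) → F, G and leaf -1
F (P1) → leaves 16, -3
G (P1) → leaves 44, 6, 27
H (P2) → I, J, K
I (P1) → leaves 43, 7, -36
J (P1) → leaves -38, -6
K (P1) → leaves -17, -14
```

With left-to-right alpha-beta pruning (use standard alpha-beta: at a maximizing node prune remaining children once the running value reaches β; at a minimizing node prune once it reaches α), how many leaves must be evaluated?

C [α=-∞,β=+∞]: v=12
D [α=-∞,β=12]: v=6
B [α=-∞,β=+∞]: v=6
F [α=6,β=+∞]: v=16
G [α=6,β=16]: v=44 after child 1 ≥ β → β-cutoff, skip 2
E [α=6,β=+∞]: v=-1
I [α=6,β=+∞]: v=43
J [α=6,β=43]: v=-6
H [α=6,β=+∞]: v=-6 after child 2 ≤ α → α-cutoff, skip 1
Root [α=-∞,β=+∞]: v=6
Leaves evaluated: 13 of 17.

13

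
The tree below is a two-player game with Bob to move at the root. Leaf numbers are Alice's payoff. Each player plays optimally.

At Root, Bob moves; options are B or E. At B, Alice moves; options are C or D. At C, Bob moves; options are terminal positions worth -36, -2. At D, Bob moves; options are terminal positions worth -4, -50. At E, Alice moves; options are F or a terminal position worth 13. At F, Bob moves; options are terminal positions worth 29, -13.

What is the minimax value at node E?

F: min(29, -13) = -13
E: max(-13, 13) = 13

13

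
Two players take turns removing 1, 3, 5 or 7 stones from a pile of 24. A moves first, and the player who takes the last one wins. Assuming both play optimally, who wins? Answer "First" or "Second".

Second

Positions where the player to move wins (W) vs loses (L):
i:   0  1  2  3  4  5  6  7  8  9 10 11 12 13 14 15 16 17 18 19 20 21 22 23 24
     L  W  L  W  L  W  L  W  L  W  L  W  L  W  L  W  L  W  L  W  L  W  L  W  L
Position 24 is L, so the second player wins.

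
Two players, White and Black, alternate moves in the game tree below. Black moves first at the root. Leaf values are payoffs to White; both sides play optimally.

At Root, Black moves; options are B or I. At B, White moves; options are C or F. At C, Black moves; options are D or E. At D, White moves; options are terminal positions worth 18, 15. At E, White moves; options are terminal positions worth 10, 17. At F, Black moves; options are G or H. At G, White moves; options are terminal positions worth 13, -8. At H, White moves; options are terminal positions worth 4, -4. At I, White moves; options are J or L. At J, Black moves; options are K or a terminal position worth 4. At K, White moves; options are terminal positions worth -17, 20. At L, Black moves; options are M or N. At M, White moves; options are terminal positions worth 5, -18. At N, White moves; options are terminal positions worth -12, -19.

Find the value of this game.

4

D (White): max(18, 15) = 18
E (White): max(10, 17) = 17
C (Black): min(18, 17) = 17
G (White): max(13, -8) = 13
H (White): max(4, -4) = 4
F (Black): min(13, 4) = 4
B (White): max(17, 4) = 17
K (White): max(-17, 20) = 20
J (Black): min(20, 4) = 4
M (White): max(5, -18) = 5
N (White): max(-12, -19) = -12
L (Black): min(5, -12) = -12
I (White): max(4, -12) = 4
Root (Black): min(17, 4) = 4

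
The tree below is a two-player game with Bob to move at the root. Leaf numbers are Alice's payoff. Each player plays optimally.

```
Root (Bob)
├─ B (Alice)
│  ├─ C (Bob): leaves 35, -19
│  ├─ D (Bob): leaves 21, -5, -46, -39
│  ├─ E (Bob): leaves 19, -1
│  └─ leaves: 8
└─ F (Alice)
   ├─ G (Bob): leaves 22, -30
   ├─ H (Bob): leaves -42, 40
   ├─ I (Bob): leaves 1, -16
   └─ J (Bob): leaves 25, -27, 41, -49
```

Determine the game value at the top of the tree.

C (Bob): min(35, -19) = -19
D (Bob): min(21, -5, -46, -39) = -46
E (Bob): min(19, -1) = -1
B (Alice): max(-19, -46, -1, 8) = 8
G (Bob): min(22, -30) = -30
H (Bob): min(-42, 40) = -42
I (Bob): min(1, -16) = -16
J (Bob): min(25, -27, 41, -49) = -49
F (Alice): max(-30, -42, -16, -49) = -16
Root (Bob): min(8, -16) = -16

-16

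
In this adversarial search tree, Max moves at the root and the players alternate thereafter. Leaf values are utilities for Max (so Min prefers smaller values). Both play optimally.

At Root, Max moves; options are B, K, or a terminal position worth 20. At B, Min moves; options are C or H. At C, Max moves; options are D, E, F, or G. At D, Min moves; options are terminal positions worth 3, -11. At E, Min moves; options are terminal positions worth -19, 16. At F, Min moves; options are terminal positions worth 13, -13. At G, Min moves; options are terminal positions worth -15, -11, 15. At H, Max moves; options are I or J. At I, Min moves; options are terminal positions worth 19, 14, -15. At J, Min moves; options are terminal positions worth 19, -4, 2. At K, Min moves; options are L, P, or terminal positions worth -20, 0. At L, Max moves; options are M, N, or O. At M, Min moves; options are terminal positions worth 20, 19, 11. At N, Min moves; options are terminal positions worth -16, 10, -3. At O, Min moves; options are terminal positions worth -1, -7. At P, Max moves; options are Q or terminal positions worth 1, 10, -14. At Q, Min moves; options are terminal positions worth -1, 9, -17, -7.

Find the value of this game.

20

D (Min): min(3, -11) = -11
E (Min): min(-19, 16) = -19
F (Min): min(13, -13) = -13
G (Min): min(-15, -11, 15) = -15
C (Max): max(-11, -19, -13, -15) = -11
I (Min): min(19, 14, -15) = -15
J (Min): min(19, -4, 2) = -4
H (Max): max(-15, -4) = -4
B (Min): min(-11, -4) = -11
M (Min): min(20, 19, 11) = 11
N (Min): min(-16, 10, -3) = -16
O (Min): min(-1, -7) = -7
L (Max): max(11, -16, -7) = 11
Q (Min): min(-1, 9, -17, -7) = -17
P (Max): max(-17, 1, 10, -14) = 10
K (Min): min(11, 10, -20, 0) = -20
Root (Max): max(-11, -20, 20) = 20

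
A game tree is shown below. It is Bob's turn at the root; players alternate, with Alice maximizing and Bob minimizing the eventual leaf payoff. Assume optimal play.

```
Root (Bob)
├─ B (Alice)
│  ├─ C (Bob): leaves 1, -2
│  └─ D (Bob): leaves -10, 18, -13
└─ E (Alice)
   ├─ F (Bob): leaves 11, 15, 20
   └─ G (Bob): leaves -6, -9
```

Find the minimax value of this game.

C (Bob): min(1, -2) = -2
D (Bob): min(-10, 18, -13) = -13
B (Alice): max(-2, -13) = -2
F (Bob): min(11, 15, 20) = 11
G (Bob): min(-6, -9) = -9
E (Alice): max(11, -9) = 11
Root (Bob): min(-2, 11) = -2

-2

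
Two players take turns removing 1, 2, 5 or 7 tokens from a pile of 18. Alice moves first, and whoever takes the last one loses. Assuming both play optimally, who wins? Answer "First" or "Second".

i:   0  1  2  3  4  5  6  7  8  9 10 11 12 13 14 15 16 17 18
     W  L  W  W  L  W  W  L  W  W  L  W  W  L  W  W  L  W  W
Position 18 is W, so the first player wins.

First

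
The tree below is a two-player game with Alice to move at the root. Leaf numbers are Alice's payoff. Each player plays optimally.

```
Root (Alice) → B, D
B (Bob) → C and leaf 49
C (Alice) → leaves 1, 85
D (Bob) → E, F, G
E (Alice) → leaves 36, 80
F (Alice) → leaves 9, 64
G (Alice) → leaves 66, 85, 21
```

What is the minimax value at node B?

C: max(1, 85) = 85
B: min(85, 49) = 49

49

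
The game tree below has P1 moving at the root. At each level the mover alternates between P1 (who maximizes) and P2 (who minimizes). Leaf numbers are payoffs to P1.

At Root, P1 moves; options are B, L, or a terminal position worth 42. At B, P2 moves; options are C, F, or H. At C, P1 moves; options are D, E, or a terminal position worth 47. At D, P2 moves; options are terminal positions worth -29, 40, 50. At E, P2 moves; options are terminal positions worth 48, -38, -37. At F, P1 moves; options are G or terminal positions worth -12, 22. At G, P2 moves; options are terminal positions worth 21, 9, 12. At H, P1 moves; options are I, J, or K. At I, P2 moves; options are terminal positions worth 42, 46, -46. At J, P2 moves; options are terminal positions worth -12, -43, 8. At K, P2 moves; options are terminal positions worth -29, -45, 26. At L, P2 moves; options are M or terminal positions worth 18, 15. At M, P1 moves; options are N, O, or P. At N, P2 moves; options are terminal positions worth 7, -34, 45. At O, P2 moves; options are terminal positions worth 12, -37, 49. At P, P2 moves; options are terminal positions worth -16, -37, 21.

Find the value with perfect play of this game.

D (P2): min(-29, 40, 50) = -29
E (P2): min(48, -38, -37) = -38
C (P1): max(-29, -38, 47) = 47
G (P2): min(21, 9, 12) = 9
F (P1): max(9, -12, 22) = 22
I (P2): min(42, 46, -46) = -46
J (P2): min(-12, -43, 8) = -43
K (P2): min(-29, -45, 26) = -45
H (P1): max(-46, -43, -45) = -43
B (P2): min(47, 22, -43) = -43
N (P2): min(7, -34, 45) = -34
O (P2): min(12, -37, 49) = -37
P (P2): min(-16, -37, 21) = -37
M (P1): max(-34, -37, -37) = -34
L (P2): min(-34, 18, 15) = -34
Root (P1): max(-43, -34, 42) = 42

42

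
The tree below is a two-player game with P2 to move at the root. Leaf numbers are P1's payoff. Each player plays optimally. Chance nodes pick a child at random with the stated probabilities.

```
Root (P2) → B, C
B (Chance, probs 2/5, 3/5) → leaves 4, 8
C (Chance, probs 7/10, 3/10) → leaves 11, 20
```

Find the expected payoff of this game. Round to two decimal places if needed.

6.4

B (Chance): 2/5·4 + 3/5·8 = 6.4
C (Chance): 7/10·11 + 3/10·20 = 13.7
Root (P2): min(6.4, 13.7) = 6.4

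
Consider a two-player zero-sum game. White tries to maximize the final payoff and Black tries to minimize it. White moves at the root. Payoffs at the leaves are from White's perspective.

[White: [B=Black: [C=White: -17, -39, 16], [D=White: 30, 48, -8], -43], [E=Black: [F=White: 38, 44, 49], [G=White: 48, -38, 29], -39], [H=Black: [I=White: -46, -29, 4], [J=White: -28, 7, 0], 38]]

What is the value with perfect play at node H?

I: max(-46, -29, 4) = 4
J: max(-28, 7, 0) = 7
H: min(4, 7, 38) = 4

4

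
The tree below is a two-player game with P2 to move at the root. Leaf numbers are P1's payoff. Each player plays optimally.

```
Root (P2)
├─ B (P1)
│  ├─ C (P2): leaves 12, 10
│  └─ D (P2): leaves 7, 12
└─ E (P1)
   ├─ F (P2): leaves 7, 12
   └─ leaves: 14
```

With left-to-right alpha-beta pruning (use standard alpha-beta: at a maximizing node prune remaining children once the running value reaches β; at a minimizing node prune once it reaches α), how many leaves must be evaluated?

6

C [α=-∞,β=+∞]: v=10
D [α=10,β=+∞]: v=7 after child 1 ≤ α → α-cutoff, skip 1
B [α=-∞,β=+∞]: v=10
F [α=-∞,β=10]: v=7
E [α=-∞,β=10]: v=14
Root [α=-∞,β=+∞]: v=10
Leaves evaluated: 6 of 7.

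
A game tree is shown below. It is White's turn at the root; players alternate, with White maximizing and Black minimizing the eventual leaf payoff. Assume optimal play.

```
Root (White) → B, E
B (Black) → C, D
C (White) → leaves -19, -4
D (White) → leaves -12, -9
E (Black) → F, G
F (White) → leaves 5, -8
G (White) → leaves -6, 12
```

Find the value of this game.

5

C (White): max(-19, -4) = -4
D (White): max(-12, -9) = -9
B (Black): min(-4, -9) = -9
F (White): max(5, -8) = 5
G (White): max(-6, 12) = 12
E (Black): min(5, 12) = 5
Root (White): max(-9, 5) = 5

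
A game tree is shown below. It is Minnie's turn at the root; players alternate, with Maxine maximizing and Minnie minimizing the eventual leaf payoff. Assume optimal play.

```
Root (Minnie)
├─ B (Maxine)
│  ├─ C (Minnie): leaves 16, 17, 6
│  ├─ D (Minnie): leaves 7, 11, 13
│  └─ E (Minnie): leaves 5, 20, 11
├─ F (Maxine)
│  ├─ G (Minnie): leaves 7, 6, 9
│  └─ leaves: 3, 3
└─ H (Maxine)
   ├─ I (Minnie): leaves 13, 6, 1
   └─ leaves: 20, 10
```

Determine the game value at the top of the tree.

C (Minnie): min(16, 17, 6) = 6
D (Minnie): min(7, 11, 13) = 7
E (Minnie): min(5, 20, 11) = 5
B (Maxine): max(6, 7, 5) = 7
G (Minnie): min(7, 6, 9) = 6
F (Maxine): max(6, 3, 3) = 6
I (Minnie): min(13, 6, 1) = 1
H (Maxine): max(1, 20, 10) = 20
Root (Minnie): min(7, 6, 20) = 6

6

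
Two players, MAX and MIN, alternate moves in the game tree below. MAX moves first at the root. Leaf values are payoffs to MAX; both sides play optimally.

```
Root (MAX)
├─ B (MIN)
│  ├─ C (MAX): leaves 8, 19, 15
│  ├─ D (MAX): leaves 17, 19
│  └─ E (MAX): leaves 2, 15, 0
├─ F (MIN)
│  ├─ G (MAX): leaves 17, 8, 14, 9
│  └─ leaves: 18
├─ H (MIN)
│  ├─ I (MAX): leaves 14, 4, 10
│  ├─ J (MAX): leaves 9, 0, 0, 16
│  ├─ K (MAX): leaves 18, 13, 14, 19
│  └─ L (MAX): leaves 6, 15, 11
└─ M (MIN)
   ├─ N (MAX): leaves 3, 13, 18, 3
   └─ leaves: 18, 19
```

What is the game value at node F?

G: max(17, 8, 14, 9) = 17
F: min(17, 18) = 17

17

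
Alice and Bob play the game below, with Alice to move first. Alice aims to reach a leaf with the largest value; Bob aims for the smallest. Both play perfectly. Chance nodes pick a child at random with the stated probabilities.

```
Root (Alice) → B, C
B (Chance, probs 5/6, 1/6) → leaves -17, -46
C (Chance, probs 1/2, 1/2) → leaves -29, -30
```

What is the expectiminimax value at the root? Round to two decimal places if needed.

B (Chance): 5/6·-17 + 1/6·-46 = -21.83
C (Chance): 1/2·-29 + 1/2·-30 = -29.5
Root (Alice): max(-21.83, -29.5) = -21.83

-21.83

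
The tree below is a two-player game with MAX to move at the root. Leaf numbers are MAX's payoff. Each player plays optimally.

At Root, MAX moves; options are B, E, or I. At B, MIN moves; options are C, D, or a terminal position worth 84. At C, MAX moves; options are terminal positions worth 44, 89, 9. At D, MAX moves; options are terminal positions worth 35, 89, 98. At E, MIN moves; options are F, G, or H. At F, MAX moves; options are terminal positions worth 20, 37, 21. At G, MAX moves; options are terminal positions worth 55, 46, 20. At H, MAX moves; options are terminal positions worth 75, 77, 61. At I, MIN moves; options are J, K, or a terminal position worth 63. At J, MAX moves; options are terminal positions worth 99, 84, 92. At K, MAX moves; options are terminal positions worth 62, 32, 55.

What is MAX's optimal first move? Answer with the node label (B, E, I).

B

C (MAX): max(44, 89, 9) = 89
D (MAX): max(35, 89, 98) = 98
B (MIN): min(89, 98, 84) = 84
F (MAX): max(20, 37, 21) = 37
G (MAX): max(55, 46, 20) = 55
H (MAX): max(75, 77, 61) = 77
E (MIN): min(37, 55, 77) = 37
J (MAX): max(99, 84, 92) = 99
K (MAX): max(62, 32, 55) = 62
I (MIN): min(99, 62, 63) = 62
Root (MAX): max(84, 37, 62) = 84
MAX picks the child with the highest value: B (value 84).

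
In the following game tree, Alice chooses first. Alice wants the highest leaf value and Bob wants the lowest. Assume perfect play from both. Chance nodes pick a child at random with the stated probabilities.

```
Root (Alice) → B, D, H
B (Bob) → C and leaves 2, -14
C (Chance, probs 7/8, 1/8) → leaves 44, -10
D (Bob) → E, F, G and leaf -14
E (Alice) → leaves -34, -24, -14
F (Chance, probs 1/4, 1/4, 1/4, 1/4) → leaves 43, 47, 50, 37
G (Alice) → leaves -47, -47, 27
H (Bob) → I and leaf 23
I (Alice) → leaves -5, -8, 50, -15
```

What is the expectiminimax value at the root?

23

C (Chance): 7/8·44 + 1/8·-10 = 37.25
B (Bob): min(37.25, 2, -14) = -14
E (Alice): max(-34, -24, -14) = -14
F (Chance): 1/4·43 + 1/4·47 + 1/4·50 + 1/4·37 = 44.25
G (Alice): max(-47, -47, 27) = 27
D (Bob): min(-14, 44.25, 27, -14) = -14
I (Alice): max(-5, -8, 50, -15) = 50
H (Bob): min(50, 23) = 23
Root (Alice): max(-14, -14, 23) = 23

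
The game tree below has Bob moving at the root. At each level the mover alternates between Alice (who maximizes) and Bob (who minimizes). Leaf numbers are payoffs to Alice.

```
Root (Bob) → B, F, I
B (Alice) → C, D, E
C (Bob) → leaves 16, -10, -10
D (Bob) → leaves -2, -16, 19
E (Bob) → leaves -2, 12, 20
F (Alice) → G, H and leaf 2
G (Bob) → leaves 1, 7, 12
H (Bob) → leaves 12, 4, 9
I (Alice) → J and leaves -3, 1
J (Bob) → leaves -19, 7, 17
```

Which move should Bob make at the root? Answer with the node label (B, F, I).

B

C (Bob): min(16, -10, -10) = -10
D (Bob): min(-2, -16, 19) = -16
E (Bob): min(-2, 12, 20) = -2
B (Alice): max(-10, -16, -2) = -2
G (Bob): min(1, 7, 12) = 1
H (Bob): min(12, 4, 9) = 4
F (Alice): max(1, 4, 2) = 4
J (Bob): min(-19, 7, 17) = -19
I (Alice): max(-19, -3, 1) = 1
Root (Bob): min(-2, 4, 1) = -2
Bob picks the child with the lowest value: B (value -2).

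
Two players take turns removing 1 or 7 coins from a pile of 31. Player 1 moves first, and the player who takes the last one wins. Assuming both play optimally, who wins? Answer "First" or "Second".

W/L table (W = player to move can force a win):
i:   0  1  2  3  4  5  6  7  8  9 10 11 12 13 14 15 16 17 18 19 20 21 22 23 24 25 26 27 28 29 30 31
     L  W  L  W  L  W  L  W  L  W  L  W  L  W  L  W  L  W  L  W  L  W  L  W  L  W  L  W  L  W  L  W
Position 31 is W, so the first player wins.

First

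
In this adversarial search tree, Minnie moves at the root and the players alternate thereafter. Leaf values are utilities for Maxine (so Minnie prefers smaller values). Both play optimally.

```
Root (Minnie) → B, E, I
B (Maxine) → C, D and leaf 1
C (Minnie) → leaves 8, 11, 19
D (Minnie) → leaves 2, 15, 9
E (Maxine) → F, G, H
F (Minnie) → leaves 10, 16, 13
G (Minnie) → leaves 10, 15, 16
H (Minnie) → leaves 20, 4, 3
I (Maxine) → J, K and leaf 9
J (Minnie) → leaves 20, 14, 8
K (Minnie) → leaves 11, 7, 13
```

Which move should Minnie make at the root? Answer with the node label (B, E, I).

C (Minnie): min(8, 11, 19) = 8
D (Minnie): min(2, 15, 9) = 2
B (Maxine): max(8, 2, 1) = 8
F (Minnie): min(10, 16, 13) = 10
G (Minnie): min(10, 15, 16) = 10
H (Minnie): min(20, 4, 3) = 3
E (Maxine): max(10, 10, 3) = 10
J (Minnie): min(20, 14, 8) = 8
K (Minnie): min(11, 7, 13) = 7
I (Maxine): max(8, 7, 9) = 9
Root (Minnie): min(8, 10, 9) = 8
Minnie picks the child with the lowest value: B (value 8).

B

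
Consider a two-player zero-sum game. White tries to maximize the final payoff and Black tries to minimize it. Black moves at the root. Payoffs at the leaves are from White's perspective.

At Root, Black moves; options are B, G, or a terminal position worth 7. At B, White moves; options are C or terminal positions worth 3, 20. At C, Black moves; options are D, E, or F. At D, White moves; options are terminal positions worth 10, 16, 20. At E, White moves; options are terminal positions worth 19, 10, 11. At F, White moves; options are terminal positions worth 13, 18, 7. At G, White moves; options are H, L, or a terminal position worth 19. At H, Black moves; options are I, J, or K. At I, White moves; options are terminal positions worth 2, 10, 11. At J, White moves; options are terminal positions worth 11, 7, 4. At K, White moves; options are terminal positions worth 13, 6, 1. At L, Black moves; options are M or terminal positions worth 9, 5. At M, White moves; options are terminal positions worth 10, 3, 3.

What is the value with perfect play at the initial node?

D (White): max(10, 16, 20) = 20
E (White): max(19, 10, 11) = 19
F (White): max(13, 18, 7) = 18
C (Black): min(20, 19, 18) = 18
B (White): max(18, 3, 20) = 20
I (White): max(2, 10, 11) = 11
J (White): max(11, 7, 4) = 11
K (White): max(13, 6, 1) = 13
H (Black): min(11, 11, 13) = 11
M (White): max(10, 3, 3) = 10
L (Black): min(10, 9, 5) = 5
G (White): max(11, 5, 19) = 19
Root (Black): min(20, 19, 7) = 7

7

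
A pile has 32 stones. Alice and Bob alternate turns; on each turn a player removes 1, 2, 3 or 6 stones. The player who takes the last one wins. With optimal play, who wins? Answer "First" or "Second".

Second

W/L table (W = player to move can force a win):
i:   0  1  2  3  4  5  6  7  8  9 10 11 12 13 14 15 16 17 18 19 20 21 22 23 24 25 26 27 28 29 30 31 32
     L  W  W  W  L  W  W  W  L  W  W  W  L  W  W  W  L  W  W  W  L  W  W  W  L  W  W  W  L  W  W  W  L
Position 32 is L, so the second player wins.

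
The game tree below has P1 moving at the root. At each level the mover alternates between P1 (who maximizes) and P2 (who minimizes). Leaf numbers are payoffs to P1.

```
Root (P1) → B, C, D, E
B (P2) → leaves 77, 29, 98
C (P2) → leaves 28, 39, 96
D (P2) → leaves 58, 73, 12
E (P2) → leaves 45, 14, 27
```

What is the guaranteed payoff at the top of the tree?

29

B (P2): min(77, 29, 98) = 29
C (P2): min(28, 39, 96) = 28
D (P2): min(58, 73, 12) = 12
E (P2): min(45, 14, 27) = 14
Root (P1): max(29, 28, 12, 14) = 29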